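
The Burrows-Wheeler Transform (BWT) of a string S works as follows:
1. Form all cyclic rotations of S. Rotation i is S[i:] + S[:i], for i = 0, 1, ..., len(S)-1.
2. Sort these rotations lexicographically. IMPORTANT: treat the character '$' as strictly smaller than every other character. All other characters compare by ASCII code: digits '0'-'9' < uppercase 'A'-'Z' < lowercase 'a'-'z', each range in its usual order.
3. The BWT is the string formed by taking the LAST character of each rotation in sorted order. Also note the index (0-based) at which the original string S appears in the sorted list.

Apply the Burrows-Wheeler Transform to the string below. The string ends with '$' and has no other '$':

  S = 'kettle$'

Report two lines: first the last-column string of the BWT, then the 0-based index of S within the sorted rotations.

All 7 rotations (rotation i = S[i:]+S[:i]):
  rot[0] = kettle$
  rot[1] = ettle$k
  rot[2] = ttle$ke
  rot[3] = tle$ket
  rot[4] = le$kett
  rot[5] = e$kettl
  rot[6] = $kettle
Sorted (with $ < everything):
  sorted[0] = $kettle  (last char: 'e')
  sorted[1] = e$kettl  (last char: 'l')
  sorted[2] = ettle$k  (last char: 'k')
  sorted[3] = kettle$  (last char: '$')
  sorted[4] = le$kett  (last char: 't')
  sorted[5] = tle$ket  (last char: 't')
  sorted[6] = ttle$ke  (last char: 'e')
Last column: elk$tte
Original string S is at sorted index 3

Answer: elk$tte
3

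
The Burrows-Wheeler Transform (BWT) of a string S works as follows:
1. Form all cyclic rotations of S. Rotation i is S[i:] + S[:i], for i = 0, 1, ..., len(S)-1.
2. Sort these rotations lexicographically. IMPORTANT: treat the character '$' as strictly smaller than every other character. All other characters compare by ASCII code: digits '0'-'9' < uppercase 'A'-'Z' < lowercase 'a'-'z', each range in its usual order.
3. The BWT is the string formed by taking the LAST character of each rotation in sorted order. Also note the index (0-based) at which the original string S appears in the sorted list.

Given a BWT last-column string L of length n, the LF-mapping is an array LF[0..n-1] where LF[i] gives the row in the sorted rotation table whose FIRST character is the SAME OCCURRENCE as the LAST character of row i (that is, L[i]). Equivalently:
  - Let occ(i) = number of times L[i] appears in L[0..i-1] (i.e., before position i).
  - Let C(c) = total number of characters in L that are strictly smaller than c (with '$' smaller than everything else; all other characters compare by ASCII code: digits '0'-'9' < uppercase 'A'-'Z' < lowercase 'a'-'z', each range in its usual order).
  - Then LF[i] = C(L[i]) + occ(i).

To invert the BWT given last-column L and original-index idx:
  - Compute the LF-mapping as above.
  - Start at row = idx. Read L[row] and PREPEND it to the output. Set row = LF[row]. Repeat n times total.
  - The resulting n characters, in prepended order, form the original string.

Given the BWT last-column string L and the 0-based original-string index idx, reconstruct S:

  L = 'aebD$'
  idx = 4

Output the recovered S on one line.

LF mapping: 2 4 3 1 0
Walk LF starting at row 4, prepending L[row]:
  step 1: row=4, L[4]='$', prepend. Next row=LF[4]=0
  step 2: row=0, L[0]='a', prepend. Next row=LF[0]=2
  step 3: row=2, L[2]='b', prepend. Next row=LF[2]=3
  step 4: row=3, L[3]='D', prepend. Next row=LF[3]=1
  step 5: row=1, L[1]='e', prepend. Next row=LF[1]=4
Reversed output: eDba$

Answer: eDba$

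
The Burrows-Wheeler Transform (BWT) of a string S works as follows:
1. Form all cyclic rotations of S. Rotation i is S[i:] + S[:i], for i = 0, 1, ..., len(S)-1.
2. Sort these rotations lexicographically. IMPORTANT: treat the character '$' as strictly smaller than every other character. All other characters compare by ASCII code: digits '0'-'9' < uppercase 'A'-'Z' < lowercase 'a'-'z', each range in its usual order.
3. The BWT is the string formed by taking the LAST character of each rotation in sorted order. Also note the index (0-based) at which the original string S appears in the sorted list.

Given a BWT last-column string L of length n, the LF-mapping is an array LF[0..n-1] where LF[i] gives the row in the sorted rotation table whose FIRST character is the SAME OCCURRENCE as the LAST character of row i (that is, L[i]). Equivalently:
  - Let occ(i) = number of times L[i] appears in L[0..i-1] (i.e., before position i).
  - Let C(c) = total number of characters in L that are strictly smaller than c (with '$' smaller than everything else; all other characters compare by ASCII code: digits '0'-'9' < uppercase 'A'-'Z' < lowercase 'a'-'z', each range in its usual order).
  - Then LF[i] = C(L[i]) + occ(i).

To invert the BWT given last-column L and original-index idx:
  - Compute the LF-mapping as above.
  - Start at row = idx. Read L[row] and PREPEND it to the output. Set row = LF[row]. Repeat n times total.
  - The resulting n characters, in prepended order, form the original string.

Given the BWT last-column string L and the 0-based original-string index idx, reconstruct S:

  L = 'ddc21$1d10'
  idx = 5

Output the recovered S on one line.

LF mapping: 7 8 6 5 2 0 3 9 4 1
Walk LF starting at row 5, prepending L[row]:
  step 1: row=5, L[5]='$', prepend. Next row=LF[5]=0
  step 2: row=0, L[0]='d', prepend. Next row=LF[0]=7
  step 3: row=7, L[7]='d', prepend. Next row=LF[7]=9
  step 4: row=9, L[9]='0', prepend. Next row=LF[9]=1
  step 5: row=1, L[1]='d', prepend. Next row=LF[1]=8
  step 6: row=8, L[8]='1', prepend. Next row=LF[8]=4
  step 7: row=4, L[4]='1', prepend. Next row=LF[4]=2
  step 8: row=2, L[2]='c', prepend. Next row=LF[2]=6
  step 9: row=6, L[6]='1', prepend. Next row=LF[6]=3
  step 10: row=3, L[3]='2', prepend. Next row=LF[3]=5
Reversed output: 21c11d0dd$

Answer: 21c11d0dd$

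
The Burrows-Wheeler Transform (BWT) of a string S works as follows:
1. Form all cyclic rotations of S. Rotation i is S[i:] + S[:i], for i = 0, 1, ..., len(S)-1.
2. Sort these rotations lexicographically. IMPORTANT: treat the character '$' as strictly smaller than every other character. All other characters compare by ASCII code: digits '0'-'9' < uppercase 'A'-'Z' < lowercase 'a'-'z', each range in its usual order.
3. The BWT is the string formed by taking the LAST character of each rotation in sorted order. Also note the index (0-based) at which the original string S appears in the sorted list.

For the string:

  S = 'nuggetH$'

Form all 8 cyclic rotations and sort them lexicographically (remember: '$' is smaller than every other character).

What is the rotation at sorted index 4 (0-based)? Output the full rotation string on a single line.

Answer: ggetH$nu

Derivation:
All 8 rotations (rotation i = S[i:]+S[:i]):
  rot[0] = nuggetH$
  rot[1] = uggetH$n
  rot[2] = ggetH$nu
  rot[3] = getH$nug
  rot[4] = etH$nugg
  rot[5] = tH$nugge
  rot[6] = H$nugget
  rot[7] = $nuggetH
Sorted (with $ < everything):
  sorted[0] = $nuggetH
  sorted[1] = H$nugget
  sorted[2] = etH$nugg
  sorted[3] = getH$nug
  sorted[4] = ggetH$nu
  sorted[5] = nuggetH$
  sorted[6] = tH$nugge
  sorted[7] = uggetH$n
sorted[4] = ggetH$nu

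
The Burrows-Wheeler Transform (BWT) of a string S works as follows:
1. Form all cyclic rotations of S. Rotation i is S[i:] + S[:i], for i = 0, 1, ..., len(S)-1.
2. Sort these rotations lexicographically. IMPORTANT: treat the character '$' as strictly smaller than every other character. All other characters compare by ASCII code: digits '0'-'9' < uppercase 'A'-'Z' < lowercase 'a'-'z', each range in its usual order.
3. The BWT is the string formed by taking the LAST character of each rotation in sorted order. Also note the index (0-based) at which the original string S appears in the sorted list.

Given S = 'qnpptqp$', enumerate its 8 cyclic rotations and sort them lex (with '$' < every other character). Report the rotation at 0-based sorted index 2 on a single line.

All 8 rotations (rotation i = S[i:]+S[:i]):
  rot[0] = qnpptqp$
  rot[1] = npptqp$q
  rot[2] = pptqp$qn
  rot[3] = ptqp$qnp
  rot[4] = tqp$qnpp
  rot[5] = qp$qnppt
  rot[6] = p$qnpptq
  rot[7] = $qnpptqp
Sorted (with $ < everything):
  sorted[0] = $qnpptqp
  sorted[1] = npptqp$q
  sorted[2] = p$qnpptq
  sorted[3] = pptqp$qn
  sorted[4] = ptqp$qnp
  sorted[5] = qnpptqp$
  sorted[6] = qp$qnppt
  sorted[7] = tqp$qnpp
sorted[2] = p$qnpptq

Answer: p$qnpptq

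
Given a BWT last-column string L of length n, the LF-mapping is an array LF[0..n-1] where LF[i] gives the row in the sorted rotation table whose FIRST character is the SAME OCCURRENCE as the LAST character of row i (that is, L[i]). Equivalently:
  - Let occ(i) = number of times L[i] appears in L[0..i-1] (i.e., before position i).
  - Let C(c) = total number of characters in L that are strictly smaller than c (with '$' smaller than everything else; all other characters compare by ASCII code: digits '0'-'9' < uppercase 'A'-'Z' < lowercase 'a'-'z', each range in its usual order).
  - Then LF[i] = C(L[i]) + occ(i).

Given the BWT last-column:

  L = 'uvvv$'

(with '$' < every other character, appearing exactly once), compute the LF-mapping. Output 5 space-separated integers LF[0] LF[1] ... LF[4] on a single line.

Char counts: '$':1, 'u':1, 'v':3
C (first-col start): C('$')=0, C('u')=1, C('v')=2
L[0]='u': occ=0, LF[0]=C('u')+0=1+0=1
L[1]='v': occ=0, LF[1]=C('v')+0=2+0=2
L[2]='v': occ=1, LF[2]=C('v')+1=2+1=3
L[3]='v': occ=2, LF[3]=C('v')+2=2+2=4
L[4]='$': occ=0, LF[4]=C('$')+0=0+0=0

Answer: 1 2 3 4 0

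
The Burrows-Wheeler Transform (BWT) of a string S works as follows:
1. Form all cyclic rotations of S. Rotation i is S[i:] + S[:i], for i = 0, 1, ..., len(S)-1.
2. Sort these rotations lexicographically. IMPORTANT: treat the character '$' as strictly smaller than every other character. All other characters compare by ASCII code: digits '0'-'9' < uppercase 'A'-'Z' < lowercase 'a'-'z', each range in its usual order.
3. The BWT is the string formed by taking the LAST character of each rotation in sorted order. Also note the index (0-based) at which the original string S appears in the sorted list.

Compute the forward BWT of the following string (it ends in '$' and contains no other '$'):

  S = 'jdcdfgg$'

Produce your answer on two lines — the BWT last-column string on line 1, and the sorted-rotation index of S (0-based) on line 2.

All 8 rotations (rotation i = S[i:]+S[:i]):
  rot[0] = jdcdfgg$
  rot[1] = dcdfgg$j
  rot[2] = cdfgg$jd
  rot[3] = dfgg$jdc
  rot[4] = fgg$jdcd
  rot[5] = gg$jdcdf
  rot[6] = g$jdcdfg
  rot[7] = $jdcdfgg
Sorted (with $ < everything):
  sorted[0] = $jdcdfgg  (last char: 'g')
  sorted[1] = cdfgg$jd  (last char: 'd')
  sorted[2] = dcdfgg$j  (last char: 'j')
  sorted[3] = dfgg$jdc  (last char: 'c')
  sorted[4] = fgg$jdcd  (last char: 'd')
  sorted[5] = g$jdcdfg  (last char: 'g')
  sorted[6] = gg$jdcdf  (last char: 'f')
  sorted[7] = jdcdfgg$  (last char: '$')
Last column: gdjcdgf$
Original string S is at sorted index 7

Answer: gdjcdgf$
7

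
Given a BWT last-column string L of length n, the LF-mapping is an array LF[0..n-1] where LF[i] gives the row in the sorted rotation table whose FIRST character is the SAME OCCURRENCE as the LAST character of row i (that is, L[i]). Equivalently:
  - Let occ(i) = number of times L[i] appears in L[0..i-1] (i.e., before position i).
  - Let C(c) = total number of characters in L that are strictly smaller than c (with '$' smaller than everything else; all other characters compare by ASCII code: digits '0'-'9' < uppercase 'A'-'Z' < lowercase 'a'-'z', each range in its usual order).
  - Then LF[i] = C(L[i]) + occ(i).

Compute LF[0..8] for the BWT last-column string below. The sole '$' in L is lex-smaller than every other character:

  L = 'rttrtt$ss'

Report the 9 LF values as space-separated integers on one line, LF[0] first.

Answer: 1 5 6 2 7 8 0 3 4

Derivation:
Char counts: '$':1, 'r':2, 's':2, 't':4
C (first-col start): C('$')=0, C('r')=1, C('s')=3, C('t')=5
L[0]='r': occ=0, LF[0]=C('r')+0=1+0=1
L[1]='t': occ=0, LF[1]=C('t')+0=5+0=5
L[2]='t': occ=1, LF[2]=C('t')+1=5+1=6
L[3]='r': occ=1, LF[3]=C('r')+1=1+1=2
L[4]='t': occ=2, LF[4]=C('t')+2=5+2=7
L[5]='t': occ=3, LF[5]=C('t')+3=5+3=8
L[6]='$': occ=0, LF[6]=C('$')+0=0+0=0
L[7]='s': occ=0, LF[7]=C('s')+0=3+0=3
L[8]='s': occ=1, LF[8]=C('s')+1=3+1=4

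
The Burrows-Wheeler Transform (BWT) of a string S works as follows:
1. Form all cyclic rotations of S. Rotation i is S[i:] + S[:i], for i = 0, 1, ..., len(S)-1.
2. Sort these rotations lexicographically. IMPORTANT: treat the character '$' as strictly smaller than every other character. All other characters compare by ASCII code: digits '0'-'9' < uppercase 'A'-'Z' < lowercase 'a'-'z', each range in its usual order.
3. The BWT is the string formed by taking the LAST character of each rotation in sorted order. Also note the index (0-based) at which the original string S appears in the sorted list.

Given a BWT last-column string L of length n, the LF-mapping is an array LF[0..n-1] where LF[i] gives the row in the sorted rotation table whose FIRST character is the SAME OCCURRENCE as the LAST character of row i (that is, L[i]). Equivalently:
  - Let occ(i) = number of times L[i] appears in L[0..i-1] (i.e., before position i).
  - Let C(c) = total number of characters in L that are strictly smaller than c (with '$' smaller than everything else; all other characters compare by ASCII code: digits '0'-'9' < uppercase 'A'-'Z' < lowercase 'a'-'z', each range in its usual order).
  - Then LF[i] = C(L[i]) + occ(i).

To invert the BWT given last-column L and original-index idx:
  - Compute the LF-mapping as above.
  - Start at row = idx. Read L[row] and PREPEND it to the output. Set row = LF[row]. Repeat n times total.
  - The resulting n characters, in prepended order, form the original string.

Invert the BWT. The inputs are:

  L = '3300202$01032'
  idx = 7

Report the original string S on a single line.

Answer: 202123300003$

Derivation:
LF mapping: 10 11 1 2 7 3 8 0 4 6 5 12 9
Walk LF starting at row 7, prepending L[row]:
  step 1: row=7, L[7]='$', prepend. Next row=LF[7]=0
  step 2: row=0, L[0]='3', prepend. Next row=LF[0]=10
  step 3: row=10, L[10]='0', prepend. Next row=LF[10]=5
  step 4: row=5, L[5]='0', prepend. Next row=LF[5]=3
  step 5: row=3, L[3]='0', prepend. Next row=LF[3]=2
  step 6: row=2, L[2]='0', prepend. Next row=LF[2]=1
  step 7: row=1, L[1]='3', prepend. Next row=LF[1]=11
  step 8: row=11, L[11]='3', prepend. Next row=LF[11]=12
  step 9: row=12, L[12]='2', prepend. Next row=LF[12]=9
  step 10: row=9, L[9]='1', prepend. Next row=LF[9]=6
  step 11: row=6, L[6]='2', prepend. Next row=LF[6]=8
  step 12: row=8, L[8]='0', prepend. Next row=LF[8]=4
  step 13: row=4, L[4]='2', prepend. Next row=LF[4]=7
Reversed output: 202123300003$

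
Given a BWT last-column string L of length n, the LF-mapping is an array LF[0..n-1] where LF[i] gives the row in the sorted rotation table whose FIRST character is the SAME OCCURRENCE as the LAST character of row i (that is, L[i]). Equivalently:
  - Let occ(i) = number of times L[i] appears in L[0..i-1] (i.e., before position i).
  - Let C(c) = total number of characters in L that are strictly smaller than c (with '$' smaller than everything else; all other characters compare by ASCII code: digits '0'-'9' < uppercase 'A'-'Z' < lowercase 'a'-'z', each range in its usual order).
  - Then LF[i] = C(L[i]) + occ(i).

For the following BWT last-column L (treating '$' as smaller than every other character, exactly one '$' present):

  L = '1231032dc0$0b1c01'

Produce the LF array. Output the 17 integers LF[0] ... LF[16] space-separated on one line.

Answer: 5 9 11 6 1 12 10 16 14 2 0 3 13 7 15 4 8

Derivation:
Char counts: '$':1, '0':4, '1':4, '2':2, '3':2, 'b':1, 'c':2, 'd':1
C (first-col start): C('$')=0, C('0')=1, C('1')=5, C('2')=9, C('3')=11, C('b')=13, C('c')=14, C('d')=16
L[0]='1': occ=0, LF[0]=C('1')+0=5+0=5
L[1]='2': occ=0, LF[1]=C('2')+0=9+0=9
L[2]='3': occ=0, LF[2]=C('3')+0=11+0=11
L[3]='1': occ=1, LF[3]=C('1')+1=5+1=6
L[4]='0': occ=0, LF[4]=C('0')+0=1+0=1
L[5]='3': occ=1, LF[5]=C('3')+1=11+1=12
L[6]='2': occ=1, LF[6]=C('2')+1=9+1=10
L[7]='d': occ=0, LF[7]=C('d')+0=16+0=16
L[8]='c': occ=0, LF[8]=C('c')+0=14+0=14
L[9]='0': occ=1, LF[9]=C('0')+1=1+1=2
L[10]='$': occ=0, LF[10]=C('$')+0=0+0=0
L[11]='0': occ=2, LF[11]=C('0')+2=1+2=3
L[12]='b': occ=0, LF[12]=C('b')+0=13+0=13
L[13]='1': occ=2, LF[13]=C('1')+2=5+2=7
L[14]='c': occ=1, LF[14]=C('c')+1=14+1=15
L[15]='0': occ=3, LF[15]=C('0')+3=1+3=4
L[16]='1': occ=3, LF[16]=C('1')+3=5+3=8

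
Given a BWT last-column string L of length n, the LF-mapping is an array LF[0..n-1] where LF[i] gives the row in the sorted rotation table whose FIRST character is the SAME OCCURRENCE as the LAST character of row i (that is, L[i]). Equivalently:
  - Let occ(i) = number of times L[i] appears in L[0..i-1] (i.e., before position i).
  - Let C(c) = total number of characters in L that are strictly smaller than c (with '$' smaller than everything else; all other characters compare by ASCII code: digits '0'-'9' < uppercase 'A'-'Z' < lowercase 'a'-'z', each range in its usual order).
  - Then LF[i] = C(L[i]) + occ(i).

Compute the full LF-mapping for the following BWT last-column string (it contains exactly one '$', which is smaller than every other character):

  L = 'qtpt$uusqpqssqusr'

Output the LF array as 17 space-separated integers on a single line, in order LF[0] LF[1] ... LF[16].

Char counts: '$':1, 'p':2, 'q':4, 'r':1, 's':4, 't':2, 'u':3
C (first-col start): C('$')=0, C('p')=1, C('q')=3, C('r')=7, C('s')=8, C('t')=12, C('u')=14
L[0]='q': occ=0, LF[0]=C('q')+0=3+0=3
L[1]='t': occ=0, LF[1]=C('t')+0=12+0=12
L[2]='p': occ=0, LF[2]=C('p')+0=1+0=1
L[3]='t': occ=1, LF[3]=C('t')+1=12+1=13
L[4]='$': occ=0, LF[4]=C('$')+0=0+0=0
L[5]='u': occ=0, LF[5]=C('u')+0=14+0=14
L[6]='u': occ=1, LF[6]=C('u')+1=14+1=15
L[7]='s': occ=0, LF[7]=C('s')+0=8+0=8
L[8]='q': occ=1, LF[8]=C('q')+1=3+1=4
L[9]='p': occ=1, LF[9]=C('p')+1=1+1=2
L[10]='q': occ=2, LF[10]=C('q')+2=3+2=5
L[11]='s': occ=1, LF[11]=C('s')+1=8+1=9
L[12]='s': occ=2, LF[12]=C('s')+2=8+2=10
L[13]='q': occ=3, LF[13]=C('q')+3=3+3=6
L[14]='u': occ=2, LF[14]=C('u')+2=14+2=16
L[15]='s': occ=3, LF[15]=C('s')+3=8+3=11
L[16]='r': occ=0, LF[16]=C('r')+0=7+0=7

Answer: 3 12 1 13 0 14 15 8 4 2 5 9 10 6 16 11 7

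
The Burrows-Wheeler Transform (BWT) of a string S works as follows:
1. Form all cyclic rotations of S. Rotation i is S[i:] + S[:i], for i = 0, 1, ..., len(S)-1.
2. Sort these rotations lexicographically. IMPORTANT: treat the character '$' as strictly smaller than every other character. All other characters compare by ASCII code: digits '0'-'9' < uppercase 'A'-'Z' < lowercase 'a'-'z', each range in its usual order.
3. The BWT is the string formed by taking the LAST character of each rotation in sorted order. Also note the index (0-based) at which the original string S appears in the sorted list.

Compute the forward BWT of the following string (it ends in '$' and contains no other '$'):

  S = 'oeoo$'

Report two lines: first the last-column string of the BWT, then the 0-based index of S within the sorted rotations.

All 5 rotations (rotation i = S[i:]+S[:i]):
  rot[0] = oeoo$
  rot[1] = eoo$o
  rot[2] = oo$oe
  rot[3] = o$oeo
  rot[4] = $oeoo
Sorted (with $ < everything):
  sorted[0] = $oeoo  (last char: 'o')
  sorted[1] = eoo$o  (last char: 'o')
  sorted[2] = o$oeo  (last char: 'o')
  sorted[3] = oeoo$  (last char: '$')
  sorted[4] = oo$oe  (last char: 'e')
Last column: ooo$e
Original string S is at sorted index 3

Answer: ooo$e
3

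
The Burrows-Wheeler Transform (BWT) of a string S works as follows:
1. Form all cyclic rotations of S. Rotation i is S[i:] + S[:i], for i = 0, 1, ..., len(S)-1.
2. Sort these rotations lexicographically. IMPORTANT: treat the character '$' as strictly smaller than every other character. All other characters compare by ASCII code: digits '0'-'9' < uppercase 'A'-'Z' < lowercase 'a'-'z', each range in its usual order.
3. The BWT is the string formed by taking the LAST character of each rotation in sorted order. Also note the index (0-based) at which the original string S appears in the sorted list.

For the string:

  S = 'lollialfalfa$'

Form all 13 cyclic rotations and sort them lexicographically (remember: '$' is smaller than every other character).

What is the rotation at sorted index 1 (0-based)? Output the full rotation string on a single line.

Answer: a$lollialfalf

Derivation:
All 13 rotations (rotation i = S[i:]+S[:i]):
  rot[0] = lollialfalfa$
  rot[1] = ollialfalfa$l
  rot[2] = llialfalfa$lo
  rot[3] = lialfalfa$lol
  rot[4] = ialfalfa$loll
  rot[5] = alfalfa$lolli
  rot[6] = lfalfa$lollia
  rot[7] = falfa$lollial
  rot[8] = alfa$lollialf
  rot[9] = lfa$lollialfa
  rot[10] = fa$lollialfal
  rot[11] = a$lollialfalf
  rot[12] = $lollialfalfa
Sorted (with $ < everything):
  sorted[0] = $lollialfalfa
  sorted[1] = a$lollialfalf
  sorted[2] = alfa$lollialf
  sorted[3] = alfalfa$lolli
  sorted[4] = fa$lollialfal
  sorted[5] = falfa$lollial
  sorted[6] = ialfalfa$loll
  sorted[7] = lfa$lollialfa
  sorted[8] = lfalfa$lollia
  sorted[9] = lialfalfa$lol
  sorted[10] = llialfalfa$lo
  sorted[11] = lollialfalfa$
  sorted[12] = ollialfalfa$l
sorted[1] = a$lollialfalf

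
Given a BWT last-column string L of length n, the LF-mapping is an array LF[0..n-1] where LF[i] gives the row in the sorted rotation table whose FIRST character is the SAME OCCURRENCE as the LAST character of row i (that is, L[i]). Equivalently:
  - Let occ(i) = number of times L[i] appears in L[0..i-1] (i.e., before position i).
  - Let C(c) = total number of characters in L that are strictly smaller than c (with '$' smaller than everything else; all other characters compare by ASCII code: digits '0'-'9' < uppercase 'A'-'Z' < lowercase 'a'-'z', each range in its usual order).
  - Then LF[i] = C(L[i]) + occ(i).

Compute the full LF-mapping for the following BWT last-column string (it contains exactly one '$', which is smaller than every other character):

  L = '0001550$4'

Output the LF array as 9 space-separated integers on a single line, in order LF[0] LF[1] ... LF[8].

Answer: 1 2 3 5 7 8 4 0 6

Derivation:
Char counts: '$':1, '0':4, '1':1, '4':1, '5':2
C (first-col start): C('$')=0, C('0')=1, C('1')=5, C('4')=6, C('5')=7
L[0]='0': occ=0, LF[0]=C('0')+0=1+0=1
L[1]='0': occ=1, LF[1]=C('0')+1=1+1=2
L[2]='0': occ=2, LF[2]=C('0')+2=1+2=3
L[3]='1': occ=0, LF[3]=C('1')+0=5+0=5
L[4]='5': occ=0, LF[4]=C('5')+0=7+0=7
L[5]='5': occ=1, LF[5]=C('5')+1=7+1=8
L[6]='0': occ=3, LF[6]=C('0')+3=1+3=4
L[7]='$': occ=0, LF[7]=C('$')+0=0+0=0
L[8]='4': occ=0, LF[8]=C('4')+0=6+0=6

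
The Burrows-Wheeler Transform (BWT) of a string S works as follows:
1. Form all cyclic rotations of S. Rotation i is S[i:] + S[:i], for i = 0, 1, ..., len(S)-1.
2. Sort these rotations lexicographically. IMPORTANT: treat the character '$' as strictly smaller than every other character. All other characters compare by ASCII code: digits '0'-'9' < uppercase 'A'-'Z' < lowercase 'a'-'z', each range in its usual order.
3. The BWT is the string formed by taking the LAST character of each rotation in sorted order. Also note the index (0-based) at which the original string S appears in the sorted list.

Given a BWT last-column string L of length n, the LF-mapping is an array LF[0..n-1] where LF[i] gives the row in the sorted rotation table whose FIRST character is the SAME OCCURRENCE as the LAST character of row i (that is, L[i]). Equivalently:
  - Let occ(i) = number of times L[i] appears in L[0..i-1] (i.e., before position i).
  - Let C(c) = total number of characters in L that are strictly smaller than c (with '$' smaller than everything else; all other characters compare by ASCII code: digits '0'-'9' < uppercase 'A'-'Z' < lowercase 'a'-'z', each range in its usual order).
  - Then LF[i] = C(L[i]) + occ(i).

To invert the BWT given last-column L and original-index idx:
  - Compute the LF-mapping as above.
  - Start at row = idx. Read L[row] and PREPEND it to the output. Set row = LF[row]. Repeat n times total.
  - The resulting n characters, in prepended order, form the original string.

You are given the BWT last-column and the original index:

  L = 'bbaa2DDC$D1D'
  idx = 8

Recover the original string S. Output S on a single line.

Answer: a2DDDaCDb1b$

Derivation:
LF mapping: 10 11 8 9 2 4 5 3 0 6 1 7
Walk LF starting at row 8, prepending L[row]:
  step 1: row=8, L[8]='$', prepend. Next row=LF[8]=0
  step 2: row=0, L[0]='b', prepend. Next row=LF[0]=10
  step 3: row=10, L[10]='1', prepend. Next row=LF[10]=1
  step 4: row=1, L[1]='b', prepend. Next row=LF[1]=11
  step 5: row=11, L[11]='D', prepend. Next row=LF[11]=7
  step 6: row=7, L[7]='C', prepend. Next row=LF[7]=3
  step 7: row=3, L[3]='a', prepend. Next row=LF[3]=9
  step 8: row=9, L[9]='D', prepend. Next row=LF[9]=6
  step 9: row=6, L[6]='D', prepend. Next row=LF[6]=5
  step 10: row=5, L[5]='D', prepend. Next row=LF[5]=4
  step 11: row=4, L[4]='2', prepend. Next row=LF[4]=2
  step 12: row=2, L[2]='a', prepend. Next row=LF[2]=8
Reversed output: a2DDDaCDb1b$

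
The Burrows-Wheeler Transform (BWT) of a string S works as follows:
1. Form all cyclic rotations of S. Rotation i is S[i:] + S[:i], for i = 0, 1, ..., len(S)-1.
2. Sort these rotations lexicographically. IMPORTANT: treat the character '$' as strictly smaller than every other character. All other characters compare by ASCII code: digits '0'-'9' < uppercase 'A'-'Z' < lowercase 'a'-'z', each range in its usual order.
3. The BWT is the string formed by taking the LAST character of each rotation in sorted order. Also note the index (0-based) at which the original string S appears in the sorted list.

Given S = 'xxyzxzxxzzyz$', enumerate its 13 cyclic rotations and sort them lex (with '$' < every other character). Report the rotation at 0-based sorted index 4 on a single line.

All 13 rotations (rotation i = S[i:]+S[:i]):
  rot[0] = xxyzxzxxzzyz$
  rot[1] = xyzxzxxzzyz$x
  rot[2] = yzxzxxzzyz$xx
  rot[3] = zxzxxzzyz$xxy
  rot[4] = xzxxzzyz$xxyz
  rot[5] = zxxzzyz$xxyzx
  rot[6] = xxzzyz$xxyzxz
  rot[7] = xzzyz$xxyzxzx
  rot[8] = zzyz$xxyzxzxx
  rot[9] = zyz$xxyzxzxxz
  rot[10] = yz$xxyzxzxxzz
  rot[11] = z$xxyzxzxxzzy
  rot[12] = $xxyzxzxxzzyz
Sorted (with $ < everything):
  sorted[0] = $xxyzxzxxzzyz
  sorted[1] = xxyzxzxxzzyz$
  sorted[2] = xxzzyz$xxyzxz
  sorted[3] = xyzxzxxzzyz$x
  sorted[4] = xzxxzzyz$xxyz
  sorted[5] = xzzyz$xxyzxzx
  sorted[6] = yz$xxyzxzxxzz
  sorted[7] = yzxzxxzzyz$xx
  sorted[8] = z$xxyzxzxxzzy
  sorted[9] = zxxzzyz$xxyzx
  sorted[10] = zxzxxzzyz$xxy
  sorted[11] = zyz$xxyzxzxxz
  sorted[12] = zzyz$xxyzxzxx
sorted[4] = xzxxzzyz$xxyz

Answer: xzxxzzyz$xxyz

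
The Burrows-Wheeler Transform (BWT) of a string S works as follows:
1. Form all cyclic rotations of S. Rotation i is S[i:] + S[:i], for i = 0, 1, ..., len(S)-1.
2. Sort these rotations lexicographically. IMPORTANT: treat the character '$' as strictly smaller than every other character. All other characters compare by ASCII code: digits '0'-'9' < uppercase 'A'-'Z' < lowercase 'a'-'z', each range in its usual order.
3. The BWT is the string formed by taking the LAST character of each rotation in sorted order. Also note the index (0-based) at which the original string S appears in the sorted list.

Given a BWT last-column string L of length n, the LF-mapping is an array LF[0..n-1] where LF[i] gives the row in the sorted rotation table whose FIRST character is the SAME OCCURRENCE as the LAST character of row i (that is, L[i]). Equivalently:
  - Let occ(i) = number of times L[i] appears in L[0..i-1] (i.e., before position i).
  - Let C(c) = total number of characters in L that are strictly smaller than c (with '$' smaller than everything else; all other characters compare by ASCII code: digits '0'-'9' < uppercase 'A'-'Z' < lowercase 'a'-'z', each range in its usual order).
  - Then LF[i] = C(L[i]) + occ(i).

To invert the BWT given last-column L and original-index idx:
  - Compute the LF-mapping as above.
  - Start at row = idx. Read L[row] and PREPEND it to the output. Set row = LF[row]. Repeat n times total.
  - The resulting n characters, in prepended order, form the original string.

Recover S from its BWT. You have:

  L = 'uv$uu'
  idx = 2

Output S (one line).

LF mapping: 1 4 0 2 3
Walk LF starting at row 2, prepending L[row]:
  step 1: row=2, L[2]='$', prepend. Next row=LF[2]=0
  step 2: row=0, L[0]='u', prepend. Next row=LF[0]=1
  step 3: row=1, L[1]='v', prepend. Next row=LF[1]=4
  step 4: row=4, L[4]='u', prepend. Next row=LF[4]=3
  step 5: row=3, L[3]='u', prepend. Next row=LF[3]=2
Reversed output: uuvu$

Answer: uuvu$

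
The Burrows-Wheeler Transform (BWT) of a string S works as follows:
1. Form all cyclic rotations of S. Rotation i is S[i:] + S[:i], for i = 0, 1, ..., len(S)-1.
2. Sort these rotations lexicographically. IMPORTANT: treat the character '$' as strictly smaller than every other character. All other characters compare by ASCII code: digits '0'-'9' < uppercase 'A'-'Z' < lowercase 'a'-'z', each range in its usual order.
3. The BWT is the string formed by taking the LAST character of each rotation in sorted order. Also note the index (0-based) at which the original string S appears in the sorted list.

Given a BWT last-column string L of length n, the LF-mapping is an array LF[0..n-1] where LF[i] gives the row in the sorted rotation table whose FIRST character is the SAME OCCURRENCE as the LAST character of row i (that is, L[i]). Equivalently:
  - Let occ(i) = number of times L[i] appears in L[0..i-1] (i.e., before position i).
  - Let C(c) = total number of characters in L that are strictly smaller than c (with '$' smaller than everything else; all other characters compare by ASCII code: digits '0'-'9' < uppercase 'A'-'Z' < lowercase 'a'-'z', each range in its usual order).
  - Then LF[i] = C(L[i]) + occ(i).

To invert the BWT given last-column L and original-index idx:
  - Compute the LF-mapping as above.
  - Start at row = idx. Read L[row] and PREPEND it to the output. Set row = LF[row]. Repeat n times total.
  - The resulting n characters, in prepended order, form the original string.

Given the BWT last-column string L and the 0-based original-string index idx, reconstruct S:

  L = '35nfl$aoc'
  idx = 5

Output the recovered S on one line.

LF mapping: 1 2 7 5 6 0 3 8 4
Walk LF starting at row 5, prepending L[row]:
  step 1: row=5, L[5]='$', prepend. Next row=LF[5]=0
  step 2: row=0, L[0]='3', prepend. Next row=LF[0]=1
  step 3: row=1, L[1]='5', prepend. Next row=LF[1]=2
  step 4: row=2, L[2]='n', prepend. Next row=LF[2]=7
  step 5: row=7, L[7]='o', prepend. Next row=LF[7]=8
  step 6: row=8, L[8]='c', prepend. Next row=LF[8]=4
  step 7: row=4, L[4]='l', prepend. Next row=LF[4]=6
  step 8: row=6, L[6]='a', prepend. Next row=LF[6]=3
  step 9: row=3, L[3]='f', prepend. Next row=LF[3]=5
Reversed output: falcon53$

Answer: falcon53$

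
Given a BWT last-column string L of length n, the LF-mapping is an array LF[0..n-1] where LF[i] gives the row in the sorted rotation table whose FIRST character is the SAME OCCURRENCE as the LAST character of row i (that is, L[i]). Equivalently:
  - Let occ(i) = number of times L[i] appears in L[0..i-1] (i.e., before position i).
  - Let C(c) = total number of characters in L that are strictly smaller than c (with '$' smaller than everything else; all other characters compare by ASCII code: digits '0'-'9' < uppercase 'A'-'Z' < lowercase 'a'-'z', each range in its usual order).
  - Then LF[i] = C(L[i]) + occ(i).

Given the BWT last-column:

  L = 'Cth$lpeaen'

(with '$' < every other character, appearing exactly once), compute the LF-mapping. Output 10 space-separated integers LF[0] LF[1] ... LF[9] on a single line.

Answer: 1 9 5 0 6 8 3 2 4 7

Derivation:
Char counts: '$':1, 'C':1, 'a':1, 'e':2, 'h':1, 'l':1, 'n':1, 'p':1, 't':1
C (first-col start): C('$')=0, C('C')=1, C('a')=2, C('e')=3, C('h')=5, C('l')=6, C('n')=7, C('p')=8, C('t')=9
L[0]='C': occ=0, LF[0]=C('C')+0=1+0=1
L[1]='t': occ=0, LF[1]=C('t')+0=9+0=9
L[2]='h': occ=0, LF[2]=C('h')+0=5+0=5
L[3]='$': occ=0, LF[3]=C('$')+0=0+0=0
L[4]='l': occ=0, LF[4]=C('l')+0=6+0=6
L[5]='p': occ=0, LF[5]=C('p')+0=8+0=8
L[6]='e': occ=0, LF[6]=C('e')+0=3+0=3
L[7]='a': occ=0, LF[7]=C('a')+0=2+0=2
L[8]='e': occ=1, LF[8]=C('e')+1=3+1=4
L[9]='n': occ=0, LF[9]=C('n')+0=7+0=7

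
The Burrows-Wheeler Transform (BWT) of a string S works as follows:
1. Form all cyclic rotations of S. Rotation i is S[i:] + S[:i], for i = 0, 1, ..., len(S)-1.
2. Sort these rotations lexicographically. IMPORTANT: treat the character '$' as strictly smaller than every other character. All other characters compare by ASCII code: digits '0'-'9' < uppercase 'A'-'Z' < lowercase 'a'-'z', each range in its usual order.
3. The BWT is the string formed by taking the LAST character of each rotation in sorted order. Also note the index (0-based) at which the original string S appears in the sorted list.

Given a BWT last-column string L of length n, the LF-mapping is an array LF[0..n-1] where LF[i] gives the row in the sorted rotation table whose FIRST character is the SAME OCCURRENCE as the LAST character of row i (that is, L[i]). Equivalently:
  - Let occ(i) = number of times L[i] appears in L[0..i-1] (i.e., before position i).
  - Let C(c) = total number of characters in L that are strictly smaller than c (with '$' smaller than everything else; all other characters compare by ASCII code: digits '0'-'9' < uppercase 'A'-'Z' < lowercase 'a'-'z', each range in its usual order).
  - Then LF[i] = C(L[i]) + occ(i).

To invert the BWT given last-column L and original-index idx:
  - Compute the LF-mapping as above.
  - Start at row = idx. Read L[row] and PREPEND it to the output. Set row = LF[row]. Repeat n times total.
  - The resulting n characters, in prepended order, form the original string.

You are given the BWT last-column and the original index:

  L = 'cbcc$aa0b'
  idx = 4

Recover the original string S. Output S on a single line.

Answer: b0cabcac$

Derivation:
LF mapping: 6 4 7 8 0 2 3 1 5
Walk LF starting at row 4, prepending L[row]:
  step 1: row=4, L[4]='$', prepend. Next row=LF[4]=0
  step 2: row=0, L[0]='c', prepend. Next row=LF[0]=6
  step 3: row=6, L[6]='a', prepend. Next row=LF[6]=3
  step 4: row=3, L[3]='c', prepend. Next row=LF[3]=8
  step 5: row=8, L[8]='b', prepend. Next row=LF[8]=5
  step 6: row=5, L[5]='a', prepend. Next row=LF[5]=2
  step 7: row=2, L[2]='c', prepend. Next row=LF[2]=7
  step 8: row=7, L[7]='0', prepend. Next row=LF[7]=1
  step 9: row=1, L[1]='b', prepend. Next row=LF[1]=4
Reversed output: b0cabcac$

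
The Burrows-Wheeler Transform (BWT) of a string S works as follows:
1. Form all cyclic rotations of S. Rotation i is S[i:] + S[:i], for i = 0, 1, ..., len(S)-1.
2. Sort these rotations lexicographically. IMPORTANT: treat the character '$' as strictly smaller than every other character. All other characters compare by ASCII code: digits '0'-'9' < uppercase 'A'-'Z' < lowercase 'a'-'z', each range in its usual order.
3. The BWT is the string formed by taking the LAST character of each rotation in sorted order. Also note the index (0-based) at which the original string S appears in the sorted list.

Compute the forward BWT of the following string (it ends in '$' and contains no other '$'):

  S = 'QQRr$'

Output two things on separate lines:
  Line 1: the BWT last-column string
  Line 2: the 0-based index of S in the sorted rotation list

All 5 rotations (rotation i = S[i:]+S[:i]):
  rot[0] = QQRr$
  rot[1] = QRr$Q
  rot[2] = Rr$QQ
  rot[3] = r$QQR
  rot[4] = $QQRr
Sorted (with $ < everything):
  sorted[0] = $QQRr  (last char: 'r')
  sorted[1] = QQRr$  (last char: '$')
  sorted[2] = QRr$Q  (last char: 'Q')
  sorted[3] = Rr$QQ  (last char: 'Q')
  sorted[4] = r$QQR  (last char: 'R')
Last column: r$QQR
Original string S is at sorted index 1

Answer: r$QQR
1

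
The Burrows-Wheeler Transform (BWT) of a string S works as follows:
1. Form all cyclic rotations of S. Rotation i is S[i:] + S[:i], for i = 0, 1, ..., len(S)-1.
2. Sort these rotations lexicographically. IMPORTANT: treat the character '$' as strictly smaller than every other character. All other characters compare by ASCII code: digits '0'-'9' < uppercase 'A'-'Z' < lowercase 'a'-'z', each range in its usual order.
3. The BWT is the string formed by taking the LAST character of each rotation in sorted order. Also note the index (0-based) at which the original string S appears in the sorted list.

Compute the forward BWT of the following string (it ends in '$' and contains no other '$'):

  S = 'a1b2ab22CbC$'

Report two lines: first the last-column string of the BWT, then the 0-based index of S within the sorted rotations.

Answer: Cab2bb2$2a1C
7

Derivation:
All 12 rotations (rotation i = S[i:]+S[:i]):
  rot[0] = a1b2ab22CbC$
  rot[1] = 1b2ab22CbC$a
  rot[2] = b2ab22CbC$a1
  rot[3] = 2ab22CbC$a1b
  rot[4] = ab22CbC$a1b2
  rot[5] = b22CbC$a1b2a
  rot[6] = 22CbC$a1b2ab
  rot[7] = 2CbC$a1b2ab2
  rot[8] = CbC$a1b2ab22
  rot[9] = bC$a1b2ab22C
  rot[10] = C$a1b2ab22Cb
  rot[11] = $a1b2ab22CbC
Sorted (with $ < everything):
  sorted[0] = $a1b2ab22CbC  (last char: 'C')
  sorted[1] = 1b2ab22CbC$a  (last char: 'a')
  sorted[2] = 22CbC$a1b2ab  (last char: 'b')
  sorted[3] = 2CbC$a1b2ab2  (last char: '2')
  sorted[4] = 2ab22CbC$a1b  (last char: 'b')
  sorted[5] = C$a1b2ab22Cb  (last char: 'b')
  sorted[6] = CbC$a1b2ab22  (last char: '2')
  sorted[7] = a1b2ab22CbC$  (last char: '$')
  sorted[8] = ab22CbC$a1b2  (last char: '2')
  sorted[9] = b22CbC$a1b2a  (last char: 'a')
  sorted[10] = b2ab22CbC$a1  (last char: '1')
  sorted[11] = bC$a1b2ab22C  (last char: 'C')
Last column: Cab2bb2$2a1C
Original string S is at sorted index 7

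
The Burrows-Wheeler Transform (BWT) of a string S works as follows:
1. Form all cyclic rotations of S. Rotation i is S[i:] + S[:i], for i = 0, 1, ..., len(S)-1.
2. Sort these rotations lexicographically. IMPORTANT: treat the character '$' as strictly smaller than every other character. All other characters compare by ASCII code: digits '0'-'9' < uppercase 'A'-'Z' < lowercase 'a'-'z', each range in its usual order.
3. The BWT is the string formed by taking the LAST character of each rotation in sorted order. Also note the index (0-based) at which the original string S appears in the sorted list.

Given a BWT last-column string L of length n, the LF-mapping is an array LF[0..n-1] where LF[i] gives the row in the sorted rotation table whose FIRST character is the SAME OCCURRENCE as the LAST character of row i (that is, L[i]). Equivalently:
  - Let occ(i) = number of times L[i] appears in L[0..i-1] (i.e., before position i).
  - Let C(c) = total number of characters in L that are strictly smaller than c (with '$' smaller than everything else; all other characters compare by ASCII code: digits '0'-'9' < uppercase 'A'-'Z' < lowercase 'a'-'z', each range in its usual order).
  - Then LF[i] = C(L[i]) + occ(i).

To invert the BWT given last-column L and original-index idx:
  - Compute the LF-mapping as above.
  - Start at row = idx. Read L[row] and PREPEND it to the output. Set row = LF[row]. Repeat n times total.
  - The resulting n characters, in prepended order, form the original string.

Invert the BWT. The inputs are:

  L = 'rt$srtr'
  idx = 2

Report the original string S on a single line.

LF mapping: 1 5 0 4 2 6 3
Walk LF starting at row 2, prepending L[row]:
  step 1: row=2, L[2]='$', prepend. Next row=LF[2]=0
  step 2: row=0, L[0]='r', prepend. Next row=LF[0]=1
  step 3: row=1, L[1]='t', prepend. Next row=LF[1]=5
  step 4: row=5, L[5]='t', prepend. Next row=LF[5]=6
  step 5: row=6, L[6]='r', prepend. Next row=LF[6]=3
  step 6: row=3, L[3]='s', prepend. Next row=LF[3]=4
  step 7: row=4, L[4]='r', prepend. Next row=LF[4]=2
Reversed output: rsrttr$

Answer: rsrttr$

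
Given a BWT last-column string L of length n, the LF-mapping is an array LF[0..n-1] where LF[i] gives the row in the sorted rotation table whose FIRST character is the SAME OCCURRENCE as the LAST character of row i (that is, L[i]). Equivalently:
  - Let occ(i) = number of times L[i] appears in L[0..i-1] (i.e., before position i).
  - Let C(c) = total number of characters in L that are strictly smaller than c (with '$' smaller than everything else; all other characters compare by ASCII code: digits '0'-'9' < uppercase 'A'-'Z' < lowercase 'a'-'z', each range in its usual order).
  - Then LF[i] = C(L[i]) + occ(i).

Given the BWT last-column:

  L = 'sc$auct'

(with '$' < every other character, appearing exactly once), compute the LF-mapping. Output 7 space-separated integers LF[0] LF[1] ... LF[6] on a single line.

Answer: 4 2 0 1 6 3 5

Derivation:
Char counts: '$':1, 'a':1, 'c':2, 's':1, 't':1, 'u':1
C (first-col start): C('$')=0, C('a')=1, C('c')=2, C('s')=4, C('t')=5, C('u')=6
L[0]='s': occ=0, LF[0]=C('s')+0=4+0=4
L[1]='c': occ=0, LF[1]=C('c')+0=2+0=2
L[2]='$': occ=0, LF[2]=C('$')+0=0+0=0
L[3]='a': occ=0, LF[3]=C('a')+0=1+0=1
L[4]='u': occ=0, LF[4]=C('u')+0=6+0=6
L[5]='c': occ=1, LF[5]=C('c')+1=2+1=3
L[6]='t': occ=0, LF[6]=C('t')+0=5+0=5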